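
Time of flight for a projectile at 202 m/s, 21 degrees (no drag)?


T = 2*v0*sin(theta)/g = 2*202*sin(21°)/9.81 = 14.76 s

14.76 s


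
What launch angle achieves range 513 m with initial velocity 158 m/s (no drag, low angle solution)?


sin(2*theta) = R*g/v0^2 = 513*9.81/158^2 = 0.201591, theta = arcsin(0.201591)/2 = 5.815°

5.815 degrees


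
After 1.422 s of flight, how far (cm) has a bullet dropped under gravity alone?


drop = 0.5*g*t^2 = 0.5*9.81*1.422^2 = 9.91832 m ≈ 991.8 cm

991.8 cm


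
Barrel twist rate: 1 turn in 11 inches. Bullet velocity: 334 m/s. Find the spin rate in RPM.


twist_m = 11*0.0254 = 0.2794 m
spin = v/twist = 334/0.2794 = 1195.419 rev/s
RPM = spin*60 = 1195.419*60 ≈ 71725 RPM

71725 RPM


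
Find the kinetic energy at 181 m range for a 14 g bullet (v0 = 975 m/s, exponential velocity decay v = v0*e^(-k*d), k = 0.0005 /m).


v = v0*exp(-k*d) = 975*exp(-0.0005*181) = 890.637 m/s
E = 0.5*m*v^2 = 0.5*0.014*890.637^2 = 5553 J

5553 J


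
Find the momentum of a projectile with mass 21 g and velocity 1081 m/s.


p = m*v = 0.021*1081 = 22.7 kg·m/s

22.7 kg·m/s


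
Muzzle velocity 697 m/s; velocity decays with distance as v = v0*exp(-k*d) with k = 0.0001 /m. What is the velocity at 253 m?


v = v0*exp(-k*d) = 697*exp(-0.0001*253) = 679.6 m/s

679.6 m/s


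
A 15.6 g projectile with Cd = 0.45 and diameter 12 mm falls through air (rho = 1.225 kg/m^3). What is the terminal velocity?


A = pi*(d/2)^2 = pi*(12/2000)^2 = 1.13097e-04 m^2
vt = sqrt(2mg/(Cd*rho*A)) = sqrt(2*0.0156*9.81/(0.45 * 1.225 * 1.13097e-04)) = 70.07 m/s

70.07 m/s


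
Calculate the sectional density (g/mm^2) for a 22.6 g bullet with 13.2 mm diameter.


SD = m/d^2 = 22.6/13.2^2 = 0.1297 g/mm^2

0.1297 g/mm^2


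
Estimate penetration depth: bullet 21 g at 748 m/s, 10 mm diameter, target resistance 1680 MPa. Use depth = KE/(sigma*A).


A = pi*(d/2)^2 = pi*(10/2)^2 = 78.5398 mm^2
E = 0.5*m*v^2 = 0.5*0.021*748^2 = 5874.79 J
depth = E/(sigma*A) = 5874.79 J / (1680 MPa * 78.5398 mm^2) = 5874.79/(1680 * 78.5398) m = 0.0445239 m ≈ 44.52 mm

44.52 mm


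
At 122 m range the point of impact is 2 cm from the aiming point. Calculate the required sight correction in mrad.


1 mrad subtends 1 cm per 10 m of range, so adj = error_cm / (dist_m / 10) = 2 / (122/10) = 0.1639 mrad

0.1639 mrad


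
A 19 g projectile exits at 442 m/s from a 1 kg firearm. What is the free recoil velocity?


v_recoil = m_p * v_p / m_gun = 0.019 * 442 / 1 = 8.398 m/s

8.398 m/s


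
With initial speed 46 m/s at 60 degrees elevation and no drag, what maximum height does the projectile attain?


H = (v0*sin(theta))^2 / (2g) = (46*sin(60°))^2 / (2*9.81) = 80.89 m

80.89 m


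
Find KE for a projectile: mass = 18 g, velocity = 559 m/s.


E = 0.5*m*v^2 = 0.5*0.018*559^2 = 2812 J

2812 J


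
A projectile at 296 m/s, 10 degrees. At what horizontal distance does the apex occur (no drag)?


R = v0^2*sin(2*theta)/g = 296^2*sin(2*10°)/9.81 = 3054.68 m
apex_dist = R/2 = 3054.68/2 = 1527 m

1527 m


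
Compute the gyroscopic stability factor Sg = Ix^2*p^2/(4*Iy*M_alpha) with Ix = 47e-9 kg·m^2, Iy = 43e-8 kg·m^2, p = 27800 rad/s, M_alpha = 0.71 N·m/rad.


Sg = Ix^2 * p^2 / (4 * Iy * M_alpha) = (47e-9)^2 * 27800^2 / (4 * 43e-8 * 0.71) = 1.398

1.398


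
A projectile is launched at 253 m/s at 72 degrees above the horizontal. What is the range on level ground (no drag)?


R = v0^2 * sin(2*theta) / g = 253^2 * sin(2*72°) / 9.81 = 3835 m

3835 m


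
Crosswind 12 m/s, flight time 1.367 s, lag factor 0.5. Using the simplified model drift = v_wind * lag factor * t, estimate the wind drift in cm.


drift = v_wind * lag * t = 12 * 0.5 * 1.367 = 8.202 m ≈ 820.2 cm

820.2 cm


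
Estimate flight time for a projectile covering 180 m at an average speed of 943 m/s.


t = d/v = 180/943 = 0.1909 s

0.1909 s


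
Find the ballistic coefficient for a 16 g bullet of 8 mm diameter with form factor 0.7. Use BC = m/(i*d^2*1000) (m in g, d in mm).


BC = m/(i*d^2*1000) = 16/(0.7 * 8^2 * 1000) = 0.0003571

0.0003571


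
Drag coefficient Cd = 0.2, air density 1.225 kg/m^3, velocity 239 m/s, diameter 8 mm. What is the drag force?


A = pi*(d/2)^2 = pi*(8/2000)^2 = 5.02655e-05 m^2
Fd = 0.5*Cd*rho*A*v^2 = 0.5*0.2*1.225*5.02655e-05*239^2 = 0.3517 N

0.3517 N


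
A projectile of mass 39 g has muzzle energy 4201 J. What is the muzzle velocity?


v = sqrt(2*E/m) = sqrt(2*4201/0.039) = 464.2 m/s

464.2 m/s


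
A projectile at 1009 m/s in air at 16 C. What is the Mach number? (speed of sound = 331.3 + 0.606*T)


a = 331.3 + 0.606*(16) = 340.996 m/s
M = v/a = 1009/340.996 = 2.959

2.959


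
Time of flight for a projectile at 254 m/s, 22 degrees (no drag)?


T = 2*v0*sin(theta)/g = 2*254*sin(22°)/9.81 = 19.4 s

19.4 s


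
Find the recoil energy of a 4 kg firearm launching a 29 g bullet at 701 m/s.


v_r = m_p*v_p/m_gun = 0.029*701/4 = 5.08225 m/s, E_r = 0.5*m_gun*v_r^2 = 0.5*4*5.08225^2 = 51.66 J

51.66 J


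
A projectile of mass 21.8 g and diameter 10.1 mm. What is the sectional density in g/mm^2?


SD = m/d^2 = 21.8/10.1^2 = 0.2137 g/mm^2

0.2137 g/mm^2


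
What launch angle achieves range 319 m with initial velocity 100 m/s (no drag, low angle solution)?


sin(2*theta) = R*g/v0^2 = 319*9.81/100^2 = 0.312939, theta = arcsin(0.312939)/2 = 9.118°

9.118 degrees


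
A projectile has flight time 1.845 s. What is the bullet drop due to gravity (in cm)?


drop = 0.5*g*t^2 = 0.5*9.81*1.845^2 = 16.6967 m ≈ 1670 cm

1670 cm


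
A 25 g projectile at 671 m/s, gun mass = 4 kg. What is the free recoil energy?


v_r = m_p*v_p/m_gun = 0.025*671/4 = 4.19375 m/s, E_r = 0.5*m_gun*v_r^2 = 0.5*4*4.19375^2 = 35.18 J

35.18 J


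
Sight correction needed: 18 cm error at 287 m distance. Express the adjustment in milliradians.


1 mrad subtends 1 cm per 10 m of range, so adj = error_cm / (dist_m / 10) = 18 / (287/10) = 0.6272 mrad

0.6272 mrad


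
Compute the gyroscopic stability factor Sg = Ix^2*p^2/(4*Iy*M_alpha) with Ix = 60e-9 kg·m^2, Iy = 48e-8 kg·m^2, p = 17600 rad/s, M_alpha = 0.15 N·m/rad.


Sg = Ix^2 * p^2 / (4 * Iy * M_alpha) = (60e-9)^2 * 17600^2 / (4 * 48e-8 * 0.15) = 3.872

3.872


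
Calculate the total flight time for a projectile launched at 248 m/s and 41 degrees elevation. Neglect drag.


T = 2*v0*sin(theta)/g = 2*248*sin(41°)/9.81 = 33.17 s

33.17 s


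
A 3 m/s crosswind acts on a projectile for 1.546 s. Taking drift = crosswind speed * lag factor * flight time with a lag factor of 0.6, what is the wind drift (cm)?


drift = v_wind * lag * t = 3 * 0.6 * 1.546 = 2.7828 m ≈ 278.3 cm

278.3 cm


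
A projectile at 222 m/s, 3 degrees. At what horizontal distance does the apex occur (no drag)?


R = v0^2*sin(2*theta)/g = 222^2*sin(2*3°)/9.81 = 525.136 m
apex_dist = R/2 = 525.136/2 = 262.6 m

262.6 m


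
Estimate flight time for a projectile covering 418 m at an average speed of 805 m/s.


t = d/v = 418/805 = 0.5193 s

0.5193 s


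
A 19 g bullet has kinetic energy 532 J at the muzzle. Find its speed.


v = sqrt(2*E/m) = sqrt(2*532/0.019) = 236.6 m/s

236.6 m/s


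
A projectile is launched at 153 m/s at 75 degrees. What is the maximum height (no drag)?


H = (v0*sin(theta))^2 / (2g) = (153*sin(75°))^2 / (2*9.81) = 1113 m

1113 m


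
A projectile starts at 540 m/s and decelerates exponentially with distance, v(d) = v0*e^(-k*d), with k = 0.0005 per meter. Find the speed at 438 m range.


v = v0*exp(-k*d) = 540*exp(-0.0005*438) = 433.8 m/s

433.8 m/s


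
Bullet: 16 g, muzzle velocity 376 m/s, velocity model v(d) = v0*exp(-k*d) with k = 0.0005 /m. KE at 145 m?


v = v0*exp(-k*d) = 376*exp(-0.0005*145) = 349.705 m/s
E = 0.5*m*v^2 = 0.5*0.016*349.705^2 = 978.3 J

978.3 J


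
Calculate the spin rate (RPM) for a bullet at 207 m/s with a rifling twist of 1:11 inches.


twist_m = 11*0.0254 = 0.2794 m
spin = v/twist = 207/0.2794 = 740.8733 rev/s
RPM = spin*60 = 740.8733*60 ≈ 44452 RPM

44452 RPM


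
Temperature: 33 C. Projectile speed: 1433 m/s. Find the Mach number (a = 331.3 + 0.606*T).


a = 331.3 + 0.606*(33) = 351.298 m/s
M = v/a = 1433/351.298 = 4.079

4.079


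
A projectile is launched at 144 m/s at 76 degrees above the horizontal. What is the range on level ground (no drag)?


R = v0^2 * sin(2*theta) / g = 144^2 * sin(2*76°) / 9.81 = 992.4 m

992.4 m


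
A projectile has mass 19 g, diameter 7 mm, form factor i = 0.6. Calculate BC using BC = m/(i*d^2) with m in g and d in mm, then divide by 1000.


BC = m/(i*d^2*1000) = 19/(0.6 * 7^2 * 1000) = 0.0006463

0.0006463


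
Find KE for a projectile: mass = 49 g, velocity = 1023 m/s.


E = 0.5*m*v^2 = 0.5*0.049*1023^2 = 25640 J

25640 J


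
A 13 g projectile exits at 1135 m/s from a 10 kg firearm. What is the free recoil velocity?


v_recoil = m_p * v_p / m_gun = 0.013 * 1135 / 10 = 1.475 m/s

1.475 m/s


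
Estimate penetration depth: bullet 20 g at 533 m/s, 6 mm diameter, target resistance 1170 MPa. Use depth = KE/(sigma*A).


A = pi*(d/2)^2 = pi*(6/2)^2 = 28.2743 mm^2
E = 0.5*m*v^2 = 0.5*0.02*533^2 = 2840.89 J
depth = E/(sigma*A) = 2840.89 J / (1170 MPa * 28.2743 mm^2) = 2840.89/(1170 * 28.2743) m = 0.0858769 m ≈ 85.88 mm

85.88 mm


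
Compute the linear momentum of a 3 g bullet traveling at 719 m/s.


p = m*v = 0.003*719 = 2.157 kg·m/s

2.157 kg·m/s


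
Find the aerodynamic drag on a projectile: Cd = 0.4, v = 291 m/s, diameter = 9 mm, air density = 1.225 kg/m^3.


A = pi*(d/2)^2 = pi*(9/2000)^2 = 6.36173e-05 m^2
Fd = 0.5*Cd*rho*A*v^2 = 0.5*0.4*1.225*6.36173e-05*291^2 = 1.32 N

1.32 N


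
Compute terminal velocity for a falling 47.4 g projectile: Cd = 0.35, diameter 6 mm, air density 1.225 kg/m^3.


A = pi*(d/2)^2 = pi*(6/2000)^2 = 2.82743e-05 m^2
vt = sqrt(2mg/(Cd*rho*A)) = sqrt(2*0.0474*9.81/(0.35 * 1.225 * 2.82743e-05)) = 277 m/s

277 m/s


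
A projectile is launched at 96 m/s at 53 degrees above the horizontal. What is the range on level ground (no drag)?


R = v0^2 * sin(2*theta) / g = 96^2 * sin(2*53°) / 9.81 = 903.1 m

903.1 m


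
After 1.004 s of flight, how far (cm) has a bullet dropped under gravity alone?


drop = 0.5*g*t^2 = 0.5*9.81*1.004^2 = 4.94432 m ≈ 494.4 cm

494.4 cm


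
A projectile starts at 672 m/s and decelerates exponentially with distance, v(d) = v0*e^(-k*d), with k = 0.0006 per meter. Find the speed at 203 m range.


v = v0*exp(-k*d) = 672*exp(-0.0006*203) = 594.9 m/s

594.9 m/s


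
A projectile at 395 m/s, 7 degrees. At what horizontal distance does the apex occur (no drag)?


R = v0^2*sin(2*theta)/g = 395^2*sin(2*7°)/9.81 = 3847.69 m
apex_dist = R/2 = 3847.69/2 = 1924 m

1924 m


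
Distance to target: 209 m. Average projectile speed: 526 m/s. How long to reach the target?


t = d/v = 209/526 = 0.3973 s

0.3973 s


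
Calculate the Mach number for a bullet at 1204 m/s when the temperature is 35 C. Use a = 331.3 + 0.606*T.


a = 331.3 + 0.606*(35) = 352.51 m/s
M = v/a = 1204/352.51 = 3.416

3.416


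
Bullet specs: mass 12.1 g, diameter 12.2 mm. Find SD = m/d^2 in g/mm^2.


SD = m/d^2 = 12.1/12.2^2 = 0.0813 g/mm^2

0.0813 g/mm^2


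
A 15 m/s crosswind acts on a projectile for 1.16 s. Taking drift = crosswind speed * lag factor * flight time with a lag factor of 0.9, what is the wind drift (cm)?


drift = v_wind * lag * t = 15 * 0.9 * 1.16 = 15.66 m ≈ 1566 cm

1566 cm


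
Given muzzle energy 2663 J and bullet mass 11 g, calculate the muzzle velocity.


v = sqrt(2*E/m) = sqrt(2*2663/0.011) = 695.8 m/s

695.8 m/s


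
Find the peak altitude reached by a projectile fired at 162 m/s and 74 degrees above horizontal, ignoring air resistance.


H = (v0*sin(theta))^2 / (2g) = (162*sin(74°))^2 / (2*9.81) = 1236 m

1236 m


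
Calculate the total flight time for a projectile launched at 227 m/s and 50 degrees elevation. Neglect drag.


T = 2*v0*sin(theta)/g = 2*227*sin(50°)/9.81 = 35.45 s

35.45 s


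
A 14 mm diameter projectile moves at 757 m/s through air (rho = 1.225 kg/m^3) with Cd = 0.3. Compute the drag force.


A = pi*(d/2)^2 = pi*(14/2000)^2 = 1.53938e-04 m^2
Fd = 0.5*Cd*rho*A*v^2 = 0.5*0.3*1.225*1.53938e-04*757^2 = 16.21 N

16.21 N


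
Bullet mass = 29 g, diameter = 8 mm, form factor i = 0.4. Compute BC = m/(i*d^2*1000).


BC = m/(i*d^2*1000) = 29/(0.4 * 8^2 * 1000) = 0.001133

0.001133


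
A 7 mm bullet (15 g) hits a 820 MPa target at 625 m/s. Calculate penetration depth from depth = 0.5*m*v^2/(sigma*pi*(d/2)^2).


A = pi*(d/2)^2 = pi*(7/2)^2 = 38.4845 mm^2
E = 0.5*m*v^2 = 0.5*0.015*625^2 = 2929.69 J
depth = E/(sigma*A) = 2929.69 J / (820 MPa * 38.4845 mm^2) = 2929.69/(820 * 38.4845) m = 0.0928371 m ≈ 92.84 mm

92.84 mm


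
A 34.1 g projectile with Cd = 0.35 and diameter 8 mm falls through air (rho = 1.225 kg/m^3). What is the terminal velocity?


A = pi*(d/2)^2 = pi*(8/2000)^2 = 5.02655e-05 m^2
vt = sqrt(2mg/(Cd*rho*A)) = sqrt(2*0.0341*9.81/(0.35 * 1.225 * 5.02655e-05)) = 176.2 m/s

176.2 m/s


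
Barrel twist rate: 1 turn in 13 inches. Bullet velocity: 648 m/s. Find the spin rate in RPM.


twist_m = 13*0.0254 = 0.3302 m
spin = v/twist = 648/0.3302 = 1962.447 rev/s
RPM = spin*60 = 1962.447*60 ≈ 117747 RPM

117747 RPM


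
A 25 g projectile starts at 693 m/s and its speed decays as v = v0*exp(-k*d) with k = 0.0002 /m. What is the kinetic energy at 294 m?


v = v0*exp(-k*d) = 693*exp(-0.0002*294) = 653.426 m/s
E = 0.5*m*v^2 = 0.5*0.025*653.426^2 = 5337 J

5337 J


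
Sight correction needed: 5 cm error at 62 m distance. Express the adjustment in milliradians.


1 mrad subtends 1 cm per 10 m of range, so adj = error_cm / (dist_m / 10) = 5 / (62/10) = 0.8065 mrad

0.8065 mrad


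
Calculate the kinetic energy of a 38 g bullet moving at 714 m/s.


E = 0.5*m*v^2 = 0.5*0.038*714^2 = 9686 J

9686 J


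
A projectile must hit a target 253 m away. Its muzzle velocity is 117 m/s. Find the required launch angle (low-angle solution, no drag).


sin(2*theta) = R*g/v0^2 = 253*9.81/117^2 = 0.181308, theta = arcsin(0.181308)/2 = 5.223°

5.223 degrees


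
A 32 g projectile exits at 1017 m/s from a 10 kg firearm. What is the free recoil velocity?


v_recoil = m_p * v_p / m_gun = 0.032 * 1017 / 10 = 3.254 m/s

3.254 m/s


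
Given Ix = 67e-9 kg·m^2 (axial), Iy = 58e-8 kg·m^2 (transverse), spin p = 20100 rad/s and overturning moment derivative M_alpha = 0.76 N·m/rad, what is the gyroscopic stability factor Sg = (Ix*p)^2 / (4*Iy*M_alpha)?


Sg = Ix^2 * p^2 / (4 * Iy * M_alpha) = (67e-9)^2 * 20100^2 / (4 * 58e-8 * 0.76) = 1.029

1.029


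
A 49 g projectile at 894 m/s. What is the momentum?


p = m*v = 0.049*894 = 43.81 kg·m/s

43.81 kg·m/s


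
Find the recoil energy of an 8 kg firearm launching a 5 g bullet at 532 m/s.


v_r = m_p*v_p/m_gun = 0.005*532/8 = 0.3325 m/s, E_r = 0.5*m_gun*v_r^2 = 0.5*8*0.3325^2 = 0.4422 J

0.4422 J


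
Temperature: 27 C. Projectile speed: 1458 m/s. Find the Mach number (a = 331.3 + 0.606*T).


a = 331.3 + 0.606*(27) = 347.662 m/s
M = v/a = 1458/347.662 = 4.194

4.194


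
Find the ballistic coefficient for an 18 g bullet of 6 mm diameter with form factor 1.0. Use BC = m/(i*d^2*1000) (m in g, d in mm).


BC = m/(i*d^2*1000) = 18/(1.0 * 6^2 * 1000) = 0.0005

0.0005


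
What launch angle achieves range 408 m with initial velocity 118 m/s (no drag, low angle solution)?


sin(2*theta) = R*g/v0^2 = 408*9.81/118^2 = 0.287452, theta = arcsin(0.287452)/2 = 8.353°

8.353 degrees


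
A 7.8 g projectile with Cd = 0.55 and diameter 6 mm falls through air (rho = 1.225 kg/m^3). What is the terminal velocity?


A = pi*(d/2)^2 = pi*(6/2000)^2 = 2.82743e-05 m^2
vt = sqrt(2mg/(Cd*rho*A)) = sqrt(2*0.0078*9.81/(0.55 * 1.225 * 2.82743e-05)) = 89.63 m/s

89.63 m/s


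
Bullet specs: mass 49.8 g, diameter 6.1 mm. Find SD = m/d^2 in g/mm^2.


SD = m/d^2 = 49.8/6.1^2 = 1.338 g/mm^2

1.338 g/mm^2


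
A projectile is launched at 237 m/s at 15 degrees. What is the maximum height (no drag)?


H = (v0*sin(theta))^2 / (2g) = (237*sin(15°))^2 / (2*9.81) = 191.8 m

191.8 m


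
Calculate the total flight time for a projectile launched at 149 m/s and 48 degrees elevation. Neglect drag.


T = 2*v0*sin(theta)/g = 2*149*sin(48°)/9.81 = 22.57 s

22.57 s


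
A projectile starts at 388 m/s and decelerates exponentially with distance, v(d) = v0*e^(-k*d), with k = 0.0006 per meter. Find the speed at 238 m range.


v = v0*exp(-k*d) = 388*exp(-0.0006*238) = 336.4 m/s

336.4 m/s


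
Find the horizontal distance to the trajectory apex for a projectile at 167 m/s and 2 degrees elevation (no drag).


R = v0^2*sin(2*theta)/g = 167^2*sin(2*2°)/9.81 = 198.312 m
apex_dist = R/2 = 198.312/2 = 99.16 m

99.16 m


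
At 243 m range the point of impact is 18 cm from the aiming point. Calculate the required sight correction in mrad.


1 mrad subtends 1 cm per 10 m of range, so adj = error_cm / (dist_m / 10) = 18 / (243/10) = 0.7407 mrad

0.7407 mrad


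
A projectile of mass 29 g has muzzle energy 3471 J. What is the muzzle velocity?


v = sqrt(2*E/m) = sqrt(2*3471/0.029) = 489.3 m/s

489.3 m/s


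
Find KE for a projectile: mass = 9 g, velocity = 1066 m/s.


E = 0.5*m*v^2 = 0.5*0.009*1066^2 = 5114 J

5114 J


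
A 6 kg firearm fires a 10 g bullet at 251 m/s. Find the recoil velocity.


v_recoil = m_p * v_p / m_gun = 0.01 * 251 / 6 = 0.4183 m/s

0.4183 m/s


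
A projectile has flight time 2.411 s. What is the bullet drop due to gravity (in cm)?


drop = 0.5*g*t^2 = 0.5*9.81*2.411^2 = 28.5124 m ≈ 2851 cm

2851 cm


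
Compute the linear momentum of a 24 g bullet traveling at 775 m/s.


p = m*v = 0.024*775 = 18.6 kg·m/s

18.6 kg·m/s


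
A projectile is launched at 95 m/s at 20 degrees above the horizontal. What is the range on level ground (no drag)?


R = v0^2 * sin(2*theta) / g = 95^2 * sin(2*20°) / 9.81 = 591.4 m

591.4 m


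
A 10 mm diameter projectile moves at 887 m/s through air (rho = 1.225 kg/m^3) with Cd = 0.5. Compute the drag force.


A = pi*(d/2)^2 = pi*(10/2000)^2 = 7.85398e-05 m^2
Fd = 0.5*Cd*rho*A*v^2 = 0.5*0.5*1.225*7.85398e-05*887^2 = 18.92 N

18.92 N


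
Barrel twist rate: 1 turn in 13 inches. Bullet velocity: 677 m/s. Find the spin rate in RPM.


twist_m = 13*0.0254 = 0.3302 m
spin = v/twist = 677/0.3302 = 2050.273 rev/s
RPM = spin*60 = 2050.273*60 ≈ 123016 RPM

123016 RPM


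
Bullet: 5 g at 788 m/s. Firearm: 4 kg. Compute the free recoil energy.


v_r = m_p*v_p/m_gun = 0.005*788/4 = 0.985 m/s, E_r = 0.5*m_gun*v_r^2 = 0.5*4*0.985^2 = 1.94 J

1.94 J


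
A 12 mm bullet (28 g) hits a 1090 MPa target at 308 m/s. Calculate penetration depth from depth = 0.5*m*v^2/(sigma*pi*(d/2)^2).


A = pi*(d/2)^2 = pi*(12/2)^2 = 113.097 mm^2
E = 0.5*m*v^2 = 0.5*0.028*308^2 = 1328.1 J
depth = E/(sigma*A) = 1328.1 J / (1090 MPa * 113.097 mm^2) = 1328.1/(1090 * 113.097) m = 0.0107733 m ≈ 10.77 mm

10.77 mm


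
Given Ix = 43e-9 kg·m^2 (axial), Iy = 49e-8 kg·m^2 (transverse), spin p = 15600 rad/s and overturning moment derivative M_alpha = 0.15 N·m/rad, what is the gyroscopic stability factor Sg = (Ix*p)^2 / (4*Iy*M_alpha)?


Sg = Ix^2 * p^2 / (4 * Iy * M_alpha) = (43e-9)^2 * 15600^2 / (4 * 49e-8 * 0.15) = 1.531

1.531


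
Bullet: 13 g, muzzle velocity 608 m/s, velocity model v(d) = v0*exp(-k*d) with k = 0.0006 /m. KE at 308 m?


v = v0*exp(-k*d) = 608*exp(-0.0006*308) = 505.412 m/s
E = 0.5*m*v^2 = 0.5*0.013*505.412^2 = 1660 J

1660 J


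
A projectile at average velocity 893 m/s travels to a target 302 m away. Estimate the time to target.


t = d/v = 302/893 = 0.3382 s

0.3382 s


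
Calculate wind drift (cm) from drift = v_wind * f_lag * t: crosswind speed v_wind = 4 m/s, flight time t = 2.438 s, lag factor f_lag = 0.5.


drift = v_wind * lag * t = 4 * 0.5 * 2.438 = 4.876 m ≈ 487.6 cm

487.6 cm


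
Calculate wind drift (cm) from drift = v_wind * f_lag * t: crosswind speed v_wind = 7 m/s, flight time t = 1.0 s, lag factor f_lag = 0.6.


drift = v_wind * lag * t = 7 * 0.6 * 1.0 = 4.2 m ≈ 420 cm

420 cm


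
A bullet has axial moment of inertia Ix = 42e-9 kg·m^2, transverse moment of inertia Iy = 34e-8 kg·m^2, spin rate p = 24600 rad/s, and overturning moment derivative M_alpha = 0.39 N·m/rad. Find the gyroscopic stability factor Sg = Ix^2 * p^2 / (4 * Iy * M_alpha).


Sg = Ix^2 * p^2 / (4 * Iy * M_alpha) = (42e-9)^2 * 24600^2 / (4 * 34e-8 * 0.39) = 2.013

2.013


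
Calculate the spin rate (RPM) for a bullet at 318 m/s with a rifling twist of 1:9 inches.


twist_m = 9*0.0254 = 0.2286 m
spin = v/twist = 318/0.2286 = 1391.076 rev/s
RPM = spin*60 = 1391.076*60 ≈ 83465 RPM

83465 RPM


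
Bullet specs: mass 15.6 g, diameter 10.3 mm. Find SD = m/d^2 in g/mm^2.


SD = m/d^2 = 15.6/10.3^2 = 0.147 g/mm^2

0.147 g/mm^2


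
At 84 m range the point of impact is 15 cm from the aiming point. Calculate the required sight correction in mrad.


1 mrad subtends 1 cm per 10 m of range, so adj = error_cm / (dist_m / 10) = 15 / (84/10) = 1.786 mrad

1.786 mrad


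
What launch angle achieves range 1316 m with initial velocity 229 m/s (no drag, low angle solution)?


sin(2*theta) = R*g/v0^2 = 1316*9.81/229^2 = 0.246181, theta = arcsin(0.246181)/2 = 7.126°

7.126 degrees


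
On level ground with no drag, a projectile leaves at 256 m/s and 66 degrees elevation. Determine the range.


R = v0^2 * sin(2*theta) / g = 256^2 * sin(2*66°) / 9.81 = 4965 m

4965 m


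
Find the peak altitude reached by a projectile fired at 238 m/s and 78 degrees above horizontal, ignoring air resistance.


H = (v0*sin(theta))^2 / (2g) = (238*sin(78°))^2 / (2*9.81) = 2762 m

2762 m


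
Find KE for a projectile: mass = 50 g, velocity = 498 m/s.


E = 0.5*m*v^2 = 0.5*0.05*498^2 = 6200 J

6200 J


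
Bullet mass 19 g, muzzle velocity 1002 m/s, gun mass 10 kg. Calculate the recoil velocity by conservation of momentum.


v_recoil = m_p * v_p / m_gun = 0.019 * 1002 / 10 = 1.904 m/s

1.904 m/s


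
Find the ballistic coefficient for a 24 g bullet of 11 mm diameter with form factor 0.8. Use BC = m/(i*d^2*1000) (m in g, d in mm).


BC = m/(i*d^2*1000) = 24/(0.8 * 11^2 * 1000) = 0.0002479

0.0002479


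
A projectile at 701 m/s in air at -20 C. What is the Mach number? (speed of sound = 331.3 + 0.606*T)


a = 331.3 + 0.606*(-20) = 319.18 m/s
M = v/a = 701/319.18 = 2.196

2.196


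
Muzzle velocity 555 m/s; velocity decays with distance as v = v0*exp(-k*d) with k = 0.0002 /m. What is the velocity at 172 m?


v = v0*exp(-k*d) = 555*exp(-0.0002*172) = 536.2 m/s

536.2 m/s


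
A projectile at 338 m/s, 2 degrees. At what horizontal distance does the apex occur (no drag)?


R = v0^2*sin(2*theta)/g = 338^2*sin(2*2°)/9.81 = 812.361 m
apex_dist = R/2 = 812.361/2 = 406.2 m

406.2 m


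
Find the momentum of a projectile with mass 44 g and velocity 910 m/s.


p = m*v = 0.044*910 = 40.04 kg·m/s

40.04 kg·m/s


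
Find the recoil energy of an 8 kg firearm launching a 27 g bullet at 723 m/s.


v_r = m_p*v_p/m_gun = 0.027*723/8 = 2.44013 m/s, E_r = 0.5*m_gun*v_r^2 = 0.5*8*2.44013^2 = 23.82 J

23.82 J


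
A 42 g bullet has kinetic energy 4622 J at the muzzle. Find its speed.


v = sqrt(2*E/m) = sqrt(2*4622/0.042) = 469.1 m/s

469.1 m/s


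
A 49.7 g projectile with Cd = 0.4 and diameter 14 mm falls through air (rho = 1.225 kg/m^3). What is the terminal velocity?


A = pi*(d/2)^2 = pi*(14/2000)^2 = 1.53938e-04 m^2
vt = sqrt(2mg/(Cd*rho*A)) = sqrt(2*0.0497*9.81/(0.4 * 1.225 * 1.53938e-04)) = 113.7 m/s

113.7 m/s


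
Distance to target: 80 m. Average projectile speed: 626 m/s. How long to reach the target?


t = d/v = 80/626 = 0.1278 s

0.1278 s


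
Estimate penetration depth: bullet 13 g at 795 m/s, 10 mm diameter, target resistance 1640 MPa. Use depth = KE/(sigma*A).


A = pi*(d/2)^2 = pi*(10/2)^2 = 78.5398 mm^2
E = 0.5*m*v^2 = 0.5*0.013*795^2 = 4108.16 J
depth = E/(sigma*A) = 4108.16 J / (1640 MPa * 78.5398 mm^2) = 4108.16/(1640 * 78.5398) m = 0.0318944 m ≈ 31.89 mm

31.89 mm


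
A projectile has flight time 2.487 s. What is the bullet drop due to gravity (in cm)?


drop = 0.5*g*t^2 = 0.5*9.81*2.487^2 = 30.3383 m ≈ 3034 cm

3034 cm


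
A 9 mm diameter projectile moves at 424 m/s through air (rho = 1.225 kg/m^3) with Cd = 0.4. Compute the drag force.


A = pi*(d/2)^2 = pi*(9/2000)^2 = 6.36173e-05 m^2
Fd = 0.5*Cd*rho*A*v^2 = 0.5*0.4*1.225*6.36173e-05*424^2 = 2.802 N

2.802 N


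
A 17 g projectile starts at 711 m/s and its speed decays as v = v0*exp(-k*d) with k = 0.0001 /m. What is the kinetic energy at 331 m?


v = v0*exp(-k*d) = 711*exp(-0.0001*331) = 687.851 m/s
E = 0.5*m*v^2 = 0.5*0.017*687.851^2 = 4022 J

4022 J


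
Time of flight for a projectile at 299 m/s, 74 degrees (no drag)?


T = 2*v0*sin(theta)/g = 2*299*sin(74°)/9.81 = 58.6 s

58.6 s


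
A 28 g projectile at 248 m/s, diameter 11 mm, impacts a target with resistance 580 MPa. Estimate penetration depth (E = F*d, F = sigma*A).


A = pi*(d/2)^2 = pi*(11/2)^2 = 95.0332 mm^2
E = 0.5*m*v^2 = 0.5*0.028*248^2 = 861.056 J
depth = E/(sigma*A) = 861.056 J / (580 MPa * 95.0332 mm^2) = 861.056/(580 * 95.0332) m = 0.0156217 m ≈ 15.62 mm

15.62 mm


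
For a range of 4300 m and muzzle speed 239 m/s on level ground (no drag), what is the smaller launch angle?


sin(2*theta) = R*g/v0^2 = 4300*9.81/239^2 = 0.738485, theta = arcsin(0.738485)/2 = 23.8°

23.8 degrees


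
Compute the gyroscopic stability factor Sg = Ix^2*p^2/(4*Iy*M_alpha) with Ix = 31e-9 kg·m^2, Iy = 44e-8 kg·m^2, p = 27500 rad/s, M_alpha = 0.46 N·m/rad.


Sg = Ix^2 * p^2 / (4 * Iy * M_alpha) = (31e-9)^2 * 27500^2 / (4 * 44e-8 * 0.46) = 0.8977

0.8977


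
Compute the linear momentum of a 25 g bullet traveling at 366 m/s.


p = m*v = 0.025*366 = 9.15 kg·m/s

9.15 kg·m/s


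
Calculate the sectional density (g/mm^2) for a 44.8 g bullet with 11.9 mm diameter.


SD = m/d^2 = 44.8/11.9^2 = 0.3164 g/mm^2

0.3164 g/mm^2


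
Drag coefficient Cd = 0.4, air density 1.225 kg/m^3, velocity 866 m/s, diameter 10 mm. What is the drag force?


A = pi*(d/2)^2 = pi*(10/2000)^2 = 7.85398e-05 m^2
Fd = 0.5*Cd*rho*A*v^2 = 0.5*0.4*1.225*7.85398e-05*866^2 = 14.43 N

14.43 N


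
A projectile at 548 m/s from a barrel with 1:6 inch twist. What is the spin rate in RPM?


twist_m = 6*0.0254 = 0.1524 m
spin = v/twist = 548/0.1524 = 3595.801 rev/s
RPM = spin*60 = 3595.801*60 ≈ 215748 RPM

215748 RPM


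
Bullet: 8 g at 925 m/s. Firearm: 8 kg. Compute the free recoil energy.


v_r = m_p*v_p/m_gun = 0.008*925/8 = 0.925 m/s, E_r = 0.5*m_gun*v_r^2 = 0.5*8*0.925^2 = 3.423 J

3.423 J


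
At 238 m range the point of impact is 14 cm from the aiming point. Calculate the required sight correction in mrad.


1 mrad subtends 1 cm per 10 m of range, so adj = error_cm / (dist_m / 10) = 14 / (238/10) = 0.5882 mrad

0.5882 mrad


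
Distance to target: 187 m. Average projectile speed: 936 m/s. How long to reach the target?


t = d/v = 187/936 = 0.1998 s

0.1998 s


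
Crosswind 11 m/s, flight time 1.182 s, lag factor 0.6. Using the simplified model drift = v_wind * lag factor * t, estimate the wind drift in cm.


drift = v_wind * lag * t = 11 * 0.6 * 1.182 = 7.8012 m ≈ 780.1 cm

780.1 cm


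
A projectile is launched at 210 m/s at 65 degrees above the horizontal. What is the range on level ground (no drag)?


R = v0^2 * sin(2*theta) / g = 210^2 * sin(2*65°) / 9.81 = 3444 m

3444 m


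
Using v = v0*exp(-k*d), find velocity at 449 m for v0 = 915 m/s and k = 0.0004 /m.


v = v0*exp(-k*d) = 915*exp(-0.0004*449) = 764.6 m/s

764.6 m/s


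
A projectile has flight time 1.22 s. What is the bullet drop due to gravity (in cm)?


drop = 0.5*g*t^2 = 0.5*9.81*1.22^2 = 7.3006 m ≈ 730.1 cm

730.1 cm


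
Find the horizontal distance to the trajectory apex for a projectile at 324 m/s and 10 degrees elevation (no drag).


R = v0^2*sin(2*theta)/g = 324^2*sin(2*10°)/9.81 = 3659.93 m
apex_dist = R/2 = 3659.93/2 = 1830 m

1830 m


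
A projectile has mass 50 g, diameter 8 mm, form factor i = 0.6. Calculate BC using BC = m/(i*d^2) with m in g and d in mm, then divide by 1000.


BC = m/(i*d^2*1000) = 50/(0.6 * 8^2 * 1000) = 0.001302

0.001302


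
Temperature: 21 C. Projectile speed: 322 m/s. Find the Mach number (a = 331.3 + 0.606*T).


a = 331.3 + 0.606*(21) = 344.026 m/s
M = v/a = 322/344.026 = 0.936

0.936


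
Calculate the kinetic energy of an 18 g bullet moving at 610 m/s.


E = 0.5*m*v^2 = 0.5*0.018*610^2 = 3349 J

3349 J


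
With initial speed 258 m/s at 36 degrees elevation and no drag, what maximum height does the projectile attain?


H = (v0*sin(theta))^2 / (2g) = (258*sin(36°))^2 / (2*9.81) = 1172 m

1172 m


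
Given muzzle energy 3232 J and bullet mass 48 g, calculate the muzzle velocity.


v = sqrt(2*E/m) = sqrt(2*3232/0.048) = 367 m/s

367 m/s


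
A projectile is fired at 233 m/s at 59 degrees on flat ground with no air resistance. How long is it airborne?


T = 2*v0*sin(theta)/g = 2*233*sin(59°)/9.81 = 40.72 s

40.72 s


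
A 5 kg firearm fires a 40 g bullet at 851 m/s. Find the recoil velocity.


v_recoil = m_p * v_p / m_gun = 0.04 * 851 / 5 = 6.808 m/s

6.808 m/s


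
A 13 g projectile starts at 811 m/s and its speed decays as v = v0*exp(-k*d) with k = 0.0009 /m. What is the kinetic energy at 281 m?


v = v0*exp(-k*d) = 811*exp(-0.0009*281) = 629.778 m/s
E = 0.5*m*v^2 = 0.5*0.013*629.778^2 = 2578 J

2578 J


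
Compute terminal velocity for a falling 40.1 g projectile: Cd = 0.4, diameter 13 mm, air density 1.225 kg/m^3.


A = pi*(d/2)^2 = pi*(13/2000)^2 = 1.32732e-04 m^2
vt = sqrt(2mg/(Cd*rho*A)) = sqrt(2*0.0401*9.81/(0.4 * 1.225 * 1.32732e-04)) = 110 m/s

110 m/s


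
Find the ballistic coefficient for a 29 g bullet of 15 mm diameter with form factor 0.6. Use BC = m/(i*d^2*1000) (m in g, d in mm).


BC = m/(i*d^2*1000) = 29/(0.6 * 15^2 * 1000) = 0.0002148

0.0002148


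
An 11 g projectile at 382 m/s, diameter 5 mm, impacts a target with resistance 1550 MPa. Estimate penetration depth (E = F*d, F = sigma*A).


A = pi*(d/2)^2 = pi*(5/2)^2 = 19.635 mm^2
E = 0.5*m*v^2 = 0.5*0.011*382^2 = 802.582 J
depth = E/(sigma*A) = 802.582 J / (1550 MPa * 19.635 mm^2) = 802.582/(1550 * 19.635) m = 0.0263711 m ≈ 26.37 mm

26.37 mm


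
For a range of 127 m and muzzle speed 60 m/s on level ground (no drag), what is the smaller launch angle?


sin(2*theta) = R*g/v0^2 = 127*9.81/60^2 = 0.346075, theta = arcsin(0.346075)/2 = 10.12°

10.12 degrees


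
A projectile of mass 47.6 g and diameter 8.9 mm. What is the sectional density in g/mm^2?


SD = m/d^2 = 47.6/8.9^2 = 0.6009 g/mm^2

0.6009 g/mm^2


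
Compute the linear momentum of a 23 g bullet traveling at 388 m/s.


p = m*v = 0.023*388 = 8.924 kg·m/s

8.924 kg·m/s


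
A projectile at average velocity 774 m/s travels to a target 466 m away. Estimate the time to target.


t = d/v = 466/774 = 0.6021 s

0.6021 s


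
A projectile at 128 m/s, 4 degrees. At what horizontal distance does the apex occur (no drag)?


R = v0^2*sin(2*theta)/g = 128^2*sin(2*4°)/9.81 = 232.438 m
apex_dist = R/2 = 232.438/2 = 116.2 m

116.2 m


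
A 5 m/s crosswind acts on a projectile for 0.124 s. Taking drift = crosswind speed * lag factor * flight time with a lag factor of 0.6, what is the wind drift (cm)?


drift = v_wind * lag * t = 5 * 0.6 * 0.124 = 0.372 m ≈ 37.2 cm

37.2 cm


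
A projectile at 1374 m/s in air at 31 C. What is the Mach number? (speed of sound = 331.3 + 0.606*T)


a = 331.3 + 0.606*(31) = 350.086 m/s
M = v/a = 1374/350.086 = 3.925

3.925


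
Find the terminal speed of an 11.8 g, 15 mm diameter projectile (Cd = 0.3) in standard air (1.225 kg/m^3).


A = pi*(d/2)^2 = pi*(15/2000)^2 = 1.76715e-04 m^2
vt = sqrt(2mg/(Cd*rho*A)) = sqrt(2*0.0118*9.81/(0.3 * 1.225 * 1.76715e-04)) = 59.71 m/s

59.71 m/s


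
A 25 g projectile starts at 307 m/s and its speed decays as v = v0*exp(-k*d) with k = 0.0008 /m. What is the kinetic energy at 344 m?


v = v0*exp(-k*d) = 307*exp(-0.0008*344) = 233.142 m/s
E = 0.5*m*v^2 = 0.5*0.025*233.142^2 = 679.4 J

679.4 J


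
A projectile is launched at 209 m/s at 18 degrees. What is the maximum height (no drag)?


H = (v0*sin(theta))^2 / (2g) = (209*sin(18°))^2 / (2*9.81) = 212.6 m

212.6 m


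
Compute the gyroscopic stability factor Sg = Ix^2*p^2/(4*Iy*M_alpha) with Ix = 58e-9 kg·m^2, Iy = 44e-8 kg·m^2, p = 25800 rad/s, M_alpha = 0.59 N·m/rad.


Sg = Ix^2 * p^2 / (4 * Iy * M_alpha) = (58e-9)^2 * 25800^2 / (4 * 44e-8 * 0.59) = 2.156

2.156


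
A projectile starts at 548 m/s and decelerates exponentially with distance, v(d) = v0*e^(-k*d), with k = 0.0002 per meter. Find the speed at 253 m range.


v = v0*exp(-k*d) = 548*exp(-0.0002*253) = 521 m/s

521 m/s


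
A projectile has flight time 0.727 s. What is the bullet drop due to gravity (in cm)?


drop = 0.5*g*t^2 = 0.5*9.81*0.727^2 = 2.59243 m ≈ 259.2 cm

259.2 cm


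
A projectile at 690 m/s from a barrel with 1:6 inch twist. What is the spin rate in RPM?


twist_m = 6*0.0254 = 0.1524 m
spin = v/twist = 690/0.1524 = 4527.559 rev/s
RPM = spin*60 = 4527.559*60 ≈ 271654 RPM

271654 RPM


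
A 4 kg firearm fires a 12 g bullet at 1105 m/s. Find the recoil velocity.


v_recoil = m_p * v_p / m_gun = 0.012 * 1105 / 4 = 3.315 m/s

3.315 m/s


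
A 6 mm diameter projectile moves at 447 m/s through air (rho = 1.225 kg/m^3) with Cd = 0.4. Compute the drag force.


A = pi*(d/2)^2 = pi*(6/2000)^2 = 2.82743e-05 m^2
Fd = 0.5*Cd*rho*A*v^2 = 0.5*0.4*1.225*2.82743e-05*447^2 = 1.384 N

1.384 N


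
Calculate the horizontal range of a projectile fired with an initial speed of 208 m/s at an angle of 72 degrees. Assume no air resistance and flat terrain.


R = v0^2 * sin(2*theta) / g = 208^2 * sin(2*72°) / 9.81 = 2592 m

2592 m


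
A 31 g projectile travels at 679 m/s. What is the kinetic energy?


E = 0.5*m*v^2 = 0.5*0.031*679^2 = 7146 J

7146 J


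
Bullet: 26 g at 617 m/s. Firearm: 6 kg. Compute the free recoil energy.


v_r = m_p*v_p/m_gun = 0.026*617/6 = 2.67367 m/s, E_r = 0.5*m_gun*v_r^2 = 0.5*6*2.67367^2 = 21.45 J

21.45 J


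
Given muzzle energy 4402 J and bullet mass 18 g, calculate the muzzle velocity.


v = sqrt(2*E/m) = sqrt(2*4402/0.018) = 699.4 m/s

699.4 m/s


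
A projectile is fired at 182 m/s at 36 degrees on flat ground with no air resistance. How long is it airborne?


T = 2*v0*sin(theta)/g = 2*182*sin(36°)/9.81 = 21.81 s

21.81 s


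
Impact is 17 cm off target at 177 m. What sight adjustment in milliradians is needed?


1 mrad subtends 1 cm per 10 m of range, so adj = error_cm / (dist_m / 10) = 17 / (177/10) = 0.9605 mrad

0.9605 mrad


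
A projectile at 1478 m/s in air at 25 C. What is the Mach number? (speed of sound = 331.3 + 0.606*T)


a = 331.3 + 0.606*(25) = 346.45 m/s
M = v/a = 1478/346.45 = 4.266

4.266


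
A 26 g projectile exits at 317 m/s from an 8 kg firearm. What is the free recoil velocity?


v_recoil = m_p * v_p / m_gun = 0.026 * 317 / 8 = 1.03 m/s

1.03 m/s


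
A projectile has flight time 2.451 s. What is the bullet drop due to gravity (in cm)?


drop = 0.5*g*t^2 = 0.5*9.81*2.451^2 = 29.4663 m ≈ 2947 cm

2947 cm


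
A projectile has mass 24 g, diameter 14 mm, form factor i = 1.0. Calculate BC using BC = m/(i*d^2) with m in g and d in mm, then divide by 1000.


BC = m/(i*d^2*1000) = 24/(1.0 * 14^2 * 1000) = 0.0001224

0.0001224


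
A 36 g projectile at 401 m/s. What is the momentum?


p = m*v = 0.036*401 = 14.44 kg·m/s

14.44 kg·m/s


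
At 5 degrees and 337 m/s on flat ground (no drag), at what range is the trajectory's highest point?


R = v0^2*sin(2*theta)/g = 337^2*sin(2*5°)/9.81 = 2010.3 m
apex_dist = R/2 = 2010.3/2 = 1005 m

1005 m


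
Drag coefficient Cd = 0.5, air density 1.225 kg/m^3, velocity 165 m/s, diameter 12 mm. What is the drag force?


A = pi*(d/2)^2 = pi*(12/2000)^2 = 1.13097e-04 m^2
Fd = 0.5*Cd*rho*A*v^2 = 0.5*0.5*1.225*1.13097e-04*165^2 = 0.943 N

0.943 N


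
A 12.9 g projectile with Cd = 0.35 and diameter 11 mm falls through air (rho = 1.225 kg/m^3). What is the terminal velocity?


A = pi*(d/2)^2 = pi*(11/2000)^2 = 9.50332e-05 m^2
vt = sqrt(2mg/(Cd*rho*A)) = sqrt(2*0.0129*9.81/(0.35 * 1.225 * 9.50332e-05)) = 78.81 m/s

78.81 m/s


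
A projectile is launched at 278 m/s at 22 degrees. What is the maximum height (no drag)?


H = (v0*sin(theta))^2 / (2g) = (278*sin(22°))^2 / (2*9.81) = 552.8 m

552.8 m


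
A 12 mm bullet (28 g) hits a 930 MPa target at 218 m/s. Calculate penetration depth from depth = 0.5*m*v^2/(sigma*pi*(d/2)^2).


A = pi*(d/2)^2 = pi*(12/2)^2 = 113.097 mm^2
E = 0.5*m*v^2 = 0.5*0.028*218^2 = 665.336 J
depth = E/(sigma*A) = 665.336 J / (930 MPa * 113.097 mm^2) = 665.336/(930 * 113.097) m = 0.00632566 m ≈ 6.326 mm

6.326 mm


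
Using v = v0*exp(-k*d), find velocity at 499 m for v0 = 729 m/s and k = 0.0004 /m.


v = v0*exp(-k*d) = 729*exp(-0.0004*499) = 597.1 m/s

597.1 m/s


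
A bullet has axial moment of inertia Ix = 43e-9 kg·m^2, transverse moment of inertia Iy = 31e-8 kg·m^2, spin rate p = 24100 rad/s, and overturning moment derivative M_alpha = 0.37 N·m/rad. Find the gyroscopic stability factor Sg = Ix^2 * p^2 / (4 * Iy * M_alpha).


Sg = Ix^2 * p^2 / (4 * Iy * M_alpha) = (43e-9)^2 * 24100^2 / (4 * 31e-8 * 0.37) = 2.341

2.341


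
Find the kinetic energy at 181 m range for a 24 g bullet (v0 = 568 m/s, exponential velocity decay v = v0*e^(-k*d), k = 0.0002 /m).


v = v0*exp(-k*d) = 568*exp(-0.0002*181) = 547.806 m/s
E = 0.5*m*v^2 = 0.5*0.024*547.806^2 = 3601 J

3601 J


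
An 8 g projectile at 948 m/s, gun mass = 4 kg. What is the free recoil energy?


v_r = m_p*v_p/m_gun = 0.008*948/4 = 1.896 m/s, E_r = 0.5*m_gun*v_r^2 = 0.5*4*1.896^2 = 7.19 J

7.19 J


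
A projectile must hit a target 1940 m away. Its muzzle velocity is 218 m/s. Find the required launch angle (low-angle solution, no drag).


sin(2*theta) = R*g/v0^2 = 1940*9.81/218^2 = 0.400459, theta = arcsin(0.400459)/2 = 11.8°

11.8 degrees


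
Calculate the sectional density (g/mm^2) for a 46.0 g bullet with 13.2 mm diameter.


SD = m/d^2 = 46.0/13.2^2 = 0.264 g/mm^2

0.264 g/mm^2


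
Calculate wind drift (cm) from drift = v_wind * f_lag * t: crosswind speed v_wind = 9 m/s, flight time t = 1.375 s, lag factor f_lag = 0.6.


drift = v_wind * lag * t = 9 * 0.6 * 1.375 = 7.425 m ≈ 742.5 cm

742.5 cm


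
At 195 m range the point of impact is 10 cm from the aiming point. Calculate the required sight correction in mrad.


1 mrad subtends 1 cm per 10 m of range, so adj = error_cm / (dist_m / 10) = 10 / (195/10) = 0.5128 mrad

0.5128 mrad


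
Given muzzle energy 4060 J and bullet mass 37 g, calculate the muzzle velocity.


v = sqrt(2*E/m) = sqrt(2*4060/0.037) = 468.5 m/s

468.5 m/s


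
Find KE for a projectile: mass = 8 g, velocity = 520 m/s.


E = 0.5*m*v^2 = 0.5*0.008*520^2 = 1082 J

1082 J


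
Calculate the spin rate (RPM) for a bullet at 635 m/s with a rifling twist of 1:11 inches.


twist_m = 11*0.0254 = 0.2794 m
spin = v/twist = 635/0.2794 = 2272.727 rev/s
RPM = spin*60 = 2272.727*60 ≈ 136364 RPM

136364 RPM


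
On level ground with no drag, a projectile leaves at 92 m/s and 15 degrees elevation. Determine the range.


R = v0^2 * sin(2*theta) / g = 92^2 * sin(2*15°) / 9.81 = 431.4 m

431.4 m
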